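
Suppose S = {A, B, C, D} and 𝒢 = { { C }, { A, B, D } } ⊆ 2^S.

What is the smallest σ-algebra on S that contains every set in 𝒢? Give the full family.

σ(𝒢) (4 sets): { ∅, { C }, { A, B, D }, S }

Trace:
Initial family (4 sets): { ∅, { C }, { A, B, D }, S }.
After Iteration 1 the family is unchanged; done.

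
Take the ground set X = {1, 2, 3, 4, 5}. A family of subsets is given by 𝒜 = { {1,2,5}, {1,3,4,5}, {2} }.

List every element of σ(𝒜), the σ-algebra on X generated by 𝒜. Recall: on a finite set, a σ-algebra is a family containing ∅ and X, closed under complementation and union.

Seed the family with 𝒜 together with ∅ and X: { ∅, {2}, {1,2,5}, {1,3,4,5}, X }.
Step 1 (1 new):
  {3,4}  = ᶜ of {1,2,5}
  [6 total]
Step 2 (1 new):
  {2,3,4}  = {2} ∪ {3,4}
  [7 total]
Step 3: 1 new —
  {1,5}  = ᶜ of {2,3,4}
  [8 total]
Step 4 adds nothing — fixpoint reached.

σ(𝒜) = { ∅, {2}, {1,5}, {3,4}, {1,2,5}, {2,3,4}, {1,3,4,5}, X }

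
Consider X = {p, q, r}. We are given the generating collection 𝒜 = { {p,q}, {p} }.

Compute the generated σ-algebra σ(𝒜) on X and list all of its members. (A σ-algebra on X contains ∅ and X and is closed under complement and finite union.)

σ(𝒜) = { {}, {p}, {q}, {r}, {p,q}, {p,r}, {q,r}, X }

Working:
Seed the family with 𝒜 together with ∅ and X: { {}, {p}, {p,q}, X }.
Pass 1. New:
  {r}  = {p,q}ᶜ
  {q,r}  = {p}ᶜ
Pass 2 (1 new):
  {p,r}  = {r} ∪ {p}
Pass 3 adds 1:
  {q}  = {p,r}ᶜ
Pass 4: stable.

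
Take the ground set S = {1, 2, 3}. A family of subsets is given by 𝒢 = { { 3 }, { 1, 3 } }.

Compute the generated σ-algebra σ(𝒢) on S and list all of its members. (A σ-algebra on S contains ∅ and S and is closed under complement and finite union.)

Begin from { ∅, { 3 }, { 1, 3 }, S } (that is, 𝒢 plus ∅ and S).
Pass 1 (2 new):
  { 2 }  = complement { 1, 3 }
  { 1, 2 }  = complement { 3 }
  [6 total]
Pass 2 adds 1:
  { 2, 3 }  = { 3 } ∪ { 2 }
  [7 total]
Pass 3 adds 1:
  { 1 }  = complement { 2, 3 }
  [8 total]
Pass 4: closed — nothing new.

Therefore σ(𝒢) = { ∅, { 1 }, { 2 }, { 3 }, { 1, 2 }, { 1, 3 }, { 2, 3 }, S } (|σ(𝒢)| = 8).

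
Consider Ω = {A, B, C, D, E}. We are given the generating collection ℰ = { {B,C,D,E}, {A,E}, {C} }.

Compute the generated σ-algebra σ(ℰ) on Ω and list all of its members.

Seed the family with ℰ together with ∅ and Ω: { ∅, {C}, {A,E}, {B,C,D,E}, Ω }.
Iteration 1 adds 4:
  {A}  = {B,C,D,E}ᶜ
  {A,C,E}  = {C} ∪ {A,E}
  {B,C,D}  = {A,E}ᶜ
  {A,B,D,E}  = {C}ᶜ
  (now 9)
Iteration 2: +3 →
  {A,C}  = {C} ∪ {A}
  {B,D}  = {A,C,E}ᶜ
  {A,B,C,D}  = {B,C,D} ∪ {A}
  (now 12)
Iteration 3: 3 new —
  {E}  = {A,B,C,D}ᶜ
  {A,B,D}  = {B,D} ∪ {A}
  {B,D,E}  = {A,C}ᶜ
  (now 15)
Iteration 4 (1 new):
  {C,E}  = {A,B,D}ᶜ
  (now 16)
Iteration 5: already closed under ᶜ and ∪.

Hence σ(ℰ) has 16 members: { ∅, {A}, {C}, {E}, {A,C}, {A,E}, {B,D}, {C,E}, {A,B,D}, {A,C,E}, {B,C,D}, {B,D,E}, {A,B,C,D}, {A,B,D,E}, {B,C,D,E}, Ω }.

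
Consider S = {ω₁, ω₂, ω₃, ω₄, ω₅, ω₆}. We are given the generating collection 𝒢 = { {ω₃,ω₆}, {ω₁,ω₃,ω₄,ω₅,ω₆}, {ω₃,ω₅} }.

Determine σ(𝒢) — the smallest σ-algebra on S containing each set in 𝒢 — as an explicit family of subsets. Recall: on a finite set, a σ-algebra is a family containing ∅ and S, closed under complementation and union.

|σ(𝒢)| = 32.  σ(𝒢) = { {}, {ω₂}, {ω₃}, {ω₅}, {ω₆}, {ω₁,ω₄}, {ω₂,ω₃}, {ω₂,ω₅}, {ω₂,ω₆}, {ω₃,ω₅}, {ω₃,ω₆}, {ω₅,ω₆}, {ω₁,ω₂,ω₄}, {ω₁,ω₃,ω₄}, {ω₁,ω₄,ω₅}, {ω₁,ω₄,ω₆}, {ω₂,ω₃,ω₅}, {ω₂,ω₃,ω₆}, {ω₂,ω₅,ω₆}, {ω₃,ω₅,ω₆}, {ω₁,ω₂,ω₃,ω₄}, {ω₁,ω₂,ω₄,ω₅}, {ω₁,ω₂,ω₄,ω₆}, {ω₁,ω₃,ω₄,ω₅}, {ω₁,ω₃,ω₄,ω₆}, {ω₁,ω₄,ω₅,ω₆}, {ω₂,ω₃,ω₅,ω₆}, {ω₁,ω₂,ω₃,ω₄,ω₅}, {ω₁,ω₂,ω₃,ω₄,ω₆}, {ω₁,ω₂,ω₄,ω₅,ω₆}, {ω₁,ω₃,ω₄,ω₅,ω₆}, S }

Check:
Begin from { {}, {ω₃,ω₅}, {ω₃,ω₆}, {ω₁,ω₃,ω₄,ω₅,ω₆}, S } (that is, 𝒢 plus ∅ and S).
Iteration 1. New:
  {ω₂}  = S∖{ω₁,ω₃,ω₄,ω₅,ω₆}
  {ω₃,ω₅,ω₆}  = {ω₃,ω₆} ∪ {ω₃,ω₅}
  {ω₁,ω₂,ω₄,ω₅}  = S∖{ω₃,ω₆}
  {ω₁,ω₂,ω₄,ω₆}  = S∖{ω₃,ω₅}
Iteration 2. New:
  {ω₁,ω₂,ω₄}  = S∖{ω₃,ω₅,ω₆}
  {ω₂,ω₃,ω₅}  = {ω₂} ∪ {ω₃,ω₅}
  {ω₂,ω₃,ω₆}  = {ω₂} ∪ {ω₃,ω₆}
  {ω₂,ω₃,ω₅,ω₆}  = {ω₂} ∪ {ω₃,ω₅,ω₆}
  {ω₁,ω₂,ω₃,ω₄,ω₅}  = {ω₁,ω₂,ω₄,ω₅} ∪ {ω₃,ω₅}
  {ω₁,ω₂,ω₃,ω₄,ω₆}  = {ω₁,ω₂,ω₄,ω₆} ∪ {ω₃,ω₆}
  {ω₁,ω₂,ω₄,ω₅,ω₆}  = {ω₁,ω₂,ω₄,ω₆} ∪ {ω₁,ω₂,ω₄,ω₅}
Iteration 3 (6 new):
  {ω₃}  = S∖{ω₁,ω₂,ω₄,ω₅,ω₆}
  {ω₅}  = S∖{ω₁,ω₂,ω₃,ω₄,ω₆}
  {ω₆}  = S∖{ω₁,ω₂,ω₃,ω₄,ω₅}
  {ω₁,ω₄}  = S∖{ω₂,ω₃,ω₅,ω₆}
  {ω₁,ω₄,ω₅}  = S∖{ω₂,ω₃,ω₆}
  {ω₁,ω₄,ω₆}  = S∖{ω₂,ω₃,ω₅}
Iteration 4. New:
  {ω₂,ω₃}  = {ω₂} ∪ {ω₃}
  {ω₂,ω₅}  = {ω₂} ∪ {ω₅}
  {ω₂,ω₆}  = {ω₂} ∪ {ω₆}
  {ω₅,ω₆}  = {ω₆} ∪ {ω₅}
  {ω₁,ω₃,ω₄}  = {ω₃} ∪ {ω₁,ω₄}
  {ω₁,ω₂,ω₃,ω₄}  = {ω₁,ω₂,ω₄} ∪ {ω₃}
  {ω₁,ω₃,ω₄,ω₅}  = {ω₁,ω₄,ω₅} ∪ {ω₃}
  {ω₁,ω₃,ω₄,ω₆}  = {ω₁,ω₄,ω₆} ∪ {ω₃}
  {ω₁,ω₄,ω₅,ω₆}  = {ω₁,ω₄,ω₅} ∪ {ω₁,ω₄,ω₆}
Iteration 5: 1 new —
  {ω₂,ω₅,ω₆}  = S∖{ω₁,ω₃,ω₄}
Iteration 6 adds nothing — fixpoint reached.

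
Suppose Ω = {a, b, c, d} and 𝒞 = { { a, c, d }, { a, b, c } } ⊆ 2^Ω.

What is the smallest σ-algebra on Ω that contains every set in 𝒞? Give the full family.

Answer: σ(𝒞) = { {}, { b }, { d }, { a, c }, { b, d }, { a, b, c }, { a, c, d }, Ω }

Derivation:
Start: 𝒞 ∪ {∅, Ω} = { {}, { a, b, c }, { a, c, d }, Ω }.
Iteration 1: +2 →
  { b }  = { a, c, d }ᶜ
  { d }  = { a, b, c }ᶜ
  (now 6)
Iteration 2: 1 new —
  { b, d }  = { d } ∪ { b }
  (now 7)
Iteration 3: +1 →
  { a, c }  = { b, d }ᶜ
  (now 8)
Iteration 4: closed — nothing new.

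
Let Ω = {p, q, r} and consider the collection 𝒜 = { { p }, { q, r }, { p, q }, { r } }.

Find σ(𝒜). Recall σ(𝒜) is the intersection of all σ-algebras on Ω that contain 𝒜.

Take S₀ = 𝒜 ∪ {∅, Ω} = { {  }, { p }, { r }, { p, q }, { q, r }, Ω }.
Step 1 (1 new):
  { p, r }  = { r } ∪ { p }
  (now 7)
Step 2. New:
  { q }  = { p, r }ᶜ
  (now 8)
Step 3: no new sets; the family is a σ-algebra.

Hence σ(𝒜) has 8 members: { {  }, { p }, { q }, { r }, { p, q }, { p, r }, { q, r }, Ω }.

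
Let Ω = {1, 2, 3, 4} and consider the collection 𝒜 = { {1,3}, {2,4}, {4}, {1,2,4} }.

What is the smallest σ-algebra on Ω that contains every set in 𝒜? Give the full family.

σ(𝒜) (16 sets): { {}, {1}, {2}, {3}, {4}, {1,2}, {1,3}, {1,4}, {2,3}, {2,4}, {3,4}, {1,2,3}, {1,2,4}, {1,3,4}, {2,3,4}, Ω }

Check:
Start: 𝒜 ∪ {∅, Ω} = { {}, {4}, {1,3}, {2,4}, {1,2,4}, Ω }.
Round 1 adds 3:
  {3}  = ᶜ of {1,2,4}
  {1,2,3}  = ᶜ of {4}
  {1,3,4}  = {1,3} ∪ {4}
  |family| = 9
Round 2 adds 3:
  {2}  = ᶜ of {1,3,4}
  {3,4}  = {3} ∪ {4}
  {2,3,4}  = {3} ∪ {2,4}
  |family| = 12
Round 3: +3 →
  {1}  = ᶜ of {2,3,4}
  {1,2}  = ᶜ of {3,4}
  {2,3}  = {3} ∪ {2}
  |family| = 15
Round 4: 1 new —
  {1,4}  = ᶜ of {2,3}
  |family| = 16
Round 5: already closed under ᶜ and ∪.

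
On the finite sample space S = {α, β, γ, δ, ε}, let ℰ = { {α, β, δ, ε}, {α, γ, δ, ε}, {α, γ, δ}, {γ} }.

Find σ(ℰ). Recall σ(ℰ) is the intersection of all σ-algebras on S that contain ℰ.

Seed the family with ℰ together with ∅ and S: { {}, {γ}, {α, γ, δ}, {α, β, δ, ε}, {α, γ, δ, ε}, S }.
Iteration 1: +2 →
  {β}  = S∖{α, γ, δ, ε}
  {β, ε}  = S∖{α, γ, δ}
  — 8 sets.
Iteration 2: 3 new —
  {β, γ}  = {γ} ∪ {β}
  {β, γ, ε}  = {γ} ∪ {β, ε}
  {α, β, γ, δ}  = {β} ∪ {α, γ, δ}
  — 11 sets.
Iteration 3: 3 new —
  {ε}  = S∖{α, β, γ, δ}
  {α, δ}  = S∖{β, γ, ε}
  {α, δ, ε}  = S∖{β, γ}
  — 14 sets.
Iteration 4: +2 →
  {γ, ε}  = {γ} ∪ {ε}
  {α, β, δ}  = {α, δ} ∪ {β}
  — 16 sets.
Iteration 5 adds nothing — fixpoint reached.

σ(ℰ) = { {}, {β}, {γ}, {ε}, {α, δ}, {β, γ}, {β, ε}, {γ, ε}, {α, β, δ}, {α, γ, δ}, {α, δ, ε}, {β, γ, ε}, {α, β, γ, δ}, {α, β, δ, ε}, {α, γ, δ, ε}, S }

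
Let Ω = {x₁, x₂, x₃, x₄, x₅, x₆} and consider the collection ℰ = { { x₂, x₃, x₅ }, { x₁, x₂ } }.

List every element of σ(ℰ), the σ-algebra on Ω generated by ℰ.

Start: ℰ ∪ {∅, Ω} = { {  }, { x₁, x₂ }, { x₂, x₃, x₅ }, Ω }.
Step 1. New:
  { x₁, x₄, x₆ }  = ᶜ of { x₂, x₃, x₅ }
  { x₁, x₂, x₃, x₅ }  = { x₁, x₂ } ∪ { x₂, x₃, x₅ }
  { x₃, x₄, x₅, x₆ }  = ᶜ of { x₁, x₂ }
  — 7 sets.
Step 2: 4 new —
  { x₄, x₆ }  = ᶜ of { x₁, x₂, x₃, x₅ }
  { x₁, x₂, x₄, x₆ }  = { x₁, x₂ } ∪ { x₁, x₄, x₆ }
  { x₁, x₃, x₄, x₅, x₆ }  = { x₃, x₄, x₅, x₆ } ∪ { x₁, x₄, x₆ }
  { x₂, x₃, x₄, x₅, x₆ }  = { x₂, x₃, x₅ } ∪ { x₃, x₄, x₅, x₆ }
  — 11 sets.
Step 3: +3 →
  { x₁ }  = ᶜ of { x₂, x₃, x₄, x₅, x₆ }
  { x₂ }  = ᶜ of { x₁, x₃, x₄, x₅, x₆ }
  { x₃, x₅ }  = ᶜ of { x₁, x₂, x₄, x₆ }
  — 14 sets.
Step 4 (2 new):
  { x₁, x₃, x₅ }  = { x₃, x₅ } ∪ { x₁ }
  { x₂, x₄, x₆ }  = { x₂ } ∪ { x₄, x₆ }
  — 16 sets.
Step 5 adds nothing — fixpoint reached.

|σ(ℰ)| = 16.  σ(ℰ) = { {  }, { x₁ }, { x₂ }, { x₁, x₂ }, { x₃, x₅ }, { x₄, x₆ }, { x₁, x₃, x₅ }, { x₁, x₄, x₆ }, { x₂, x₃, x₅ }, { x₂, x₄, x₆ }, { x₁, x₂, x₃, x₅ }, { x₁, x₂, x₄, x₆ }, { x₃, x₄, x₅, x₆ }, { x₁, x₃, x₄, x₅, x₆ }, { x₂, x₃, x₄, x₅, x₆ }, Ω }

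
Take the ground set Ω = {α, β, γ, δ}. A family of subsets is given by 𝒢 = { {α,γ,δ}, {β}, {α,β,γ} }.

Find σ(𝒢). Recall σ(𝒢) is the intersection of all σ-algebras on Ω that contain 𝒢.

Start: 𝒢 ∪ {∅, Ω} = { {}, {β}, {α,β,γ}, {α,γ,δ}, Ω }.
Round 1: 1 new —
  {δ}  = Ω∖{α,β,γ}
  (now 6)
Round 2 (1 new):
  {β,δ}  = {δ} ∪ {β}
  (now 7)
Round 3: +1 →
  {α,γ}  = Ω∖{β,δ}
  (now 8)
Round 4: no new sets; the family is a σ-algebra.

Hence σ(𝒢) has 8 members: { {}, {β}, {δ}, {α,γ}, {β,δ}, {α,β,γ}, {α,γ,δ}, Ω }.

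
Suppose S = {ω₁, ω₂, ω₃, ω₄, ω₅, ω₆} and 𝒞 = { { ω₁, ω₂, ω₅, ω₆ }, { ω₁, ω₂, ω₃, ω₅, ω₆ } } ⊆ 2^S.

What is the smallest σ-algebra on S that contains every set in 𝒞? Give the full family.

Start: 𝒞 ∪ {∅, S} = { {  }, { ω₁, ω₂, ω₅, ω₆ }, { ω₁, ω₂, ω₃, ω₅, ω₆ }, S }.
Iteration 1 adds 2:
  { ω₄ }  = ᶜ of { ω₁, ω₂, ω₃, ω₅, ω₆ }
  { ω₃, ω₄ }  = ᶜ of { ω₁, ω₂, ω₅, ω₆ }
Iteration 2: +1 →
  { ω₁, ω₂, ω₄, ω₅, ω₆ }  = { ω₄ } ∪ { ω₁, ω₂, ω₅, ω₆ }
Iteration 3: 1 new —
  { ω₃ }  = ᶜ of { ω₁, ω₂, ω₄, ω₅, ω₆ }
Iteration 4: stable.

|σ(𝒞)| = 8.  σ(𝒞) = { {  }, { ω₃ }, { ω₄ }, { ω₃, ω₄ }, { ω₁, ω₂, ω₅, ω₆ }, { ω₁, ω₂, ω₃, ω₅, ω₆ }, { ω₁, ω₂, ω₄, ω₅, ω₆ }, S }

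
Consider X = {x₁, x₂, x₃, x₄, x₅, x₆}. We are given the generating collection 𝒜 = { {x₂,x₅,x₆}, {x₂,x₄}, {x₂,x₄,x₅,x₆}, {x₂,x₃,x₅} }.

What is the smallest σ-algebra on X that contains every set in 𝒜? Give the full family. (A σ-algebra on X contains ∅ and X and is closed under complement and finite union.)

σ(𝒜) = { {}, {x₁}, {x₂}, {x₃}, {x₄}, {x₅}, {x₆}, {x₁,x₂}, {x₁,x₃}, {x₁,x₄}, {x₁,x₅}, {x₁,x₆}, {x₂,x₃}, {x₂,x₄}, {x₂,x₅}, {x₂,x₆}, {x₃,x₄}, {x₃,x₅}, {x₃,x₆}, {x₄,x₅}, {x₄,x₆}, {x₅,x₆}, {x₁,x₂,x₃}, {x₁,x₂,x₄}, {x₁,x₂,x₅}, {x₁,x₂,x₆}, {x₁,x₃,x₄}, {x₁,x₃,x₅}, {x₁,x₃,x₆}, {x₁,x₄,x₅}, {x₁,x₄,x₆}, {x₁,x₅,x₆}, {x₂,x₃,x₄}, {x₂,x₃,x₅}, {x₂,x₃,x₆}, {x₂,x₄,x₅}, {x₂,x₄,x₆}, {x₂,x₅,x₆}, {x₃,x₄,x₅}, {x₃,x₄,x₆}, {x₃,x₅,x₆}, {x₄,x₅,x₆}, {x₁,x₂,x₃,x₄}, {x₁,x₂,x₃,x₅}, {x₁,x₂,x₃,x₆}, {x₁,x₂,x₄,x₅}, {x₁,x₂,x₄,x₆}, {x₁,x₂,x₅,x₆}, {x₁,x₃,x₄,x₅}, {x₁,x₃,x₄,x₆}, {x₁,x₃,x₅,x₆}, {x₁,x₄,x₅,x₆}, {x₂,x₃,x₄,x₅}, {x₂,x₃,x₄,x₆}, {x₂,x₃,x₅,x₆}, {x₂,x₄,x₅,x₆}, {x₃,x₄,x₅,x₆}, {x₁,x₂,x₃,x₄,x₅}, {x₁,x₂,x₃,x₄,x₆}, {x₁,x₂,x₃,x₅,x₆}, {x₁,x₂,x₄,x₅,x₆}, {x₁,x₃,x₄,x₅,x₆}, {x₂,x₃,x₄,x₅,x₆}, X }

Working:
Start: 𝒜 ∪ {∅, X} = { {}, {x₂,x₄}, {x₂,x₃,x₅}, {x₂,x₅,x₆}, {x₂,x₄,x₅,x₆}, X }.
Pass 1 (7 new):
  {x₁,x₃}  = ᶜ of {x₂,x₄,x₅,x₆}
  {x₁,x₃,x₄}  = ᶜ of {x₂,x₅,x₆}
  {x₁,x₄,x₆}  = ᶜ of {x₂,x₃,x₅}
  {x₁,x₃,x₅,x₆}  = ᶜ of {x₂,x₄}
  {x₂,x₃,x₄,x₅}  = {x₂,x₃,x₅} ∪ {x₂,x₄}
  {x₂,x₃,x₅,x₆}  = {x₂,x₃,x₅} ∪ {x₂,x₅,x₆}
  {x₂,x₃,x₄,x₅,x₆}  = {x₂,x₄,x₅,x₆} ∪ {x₂,x₃,x₅}
  [13 total]
Pass 2 adds 11:
  {x₁}  = ᶜ of {x₂,x₃,x₄,x₅,x₆}
  {x₁,x₄}  = ᶜ of {x₂,x₃,x₅,x₆}
  {x₁,x₆}  = ᶜ of {x₂,x₃,x₄,x₅}
  {x₁,x₂,x₃,x₄}  = {x₁,x₃,x₄} ∪ {x₂,x₄}
  {x₁,x₂,x₃,x₅}  = {x₂,x₃,x₅} ∪ {x₁,x₃}
  {x₁,x₂,x₄,x₆}  = {x₁,x₄,x₆} ∪ {x₂,x₄}
  {x₁,x₃,x₄,x₆}  = {x₁,x₄,x₆} ∪ {x₁,x₃,x₄}
  {x₁,x₂,x₃,x₄,x₅}  = {x₂,x₃,x₄,x₅} ∪ {x₁,x₃,x₄}
  {x₁,x₂,x₃,x₅,x₆}  = {x₁,x₃,x₅,x₆} ∪ {x₂,x₅,x₆}
  {x₁,x₂,x₄,x₅,x₆}  = {x₂,x₅,x₆} ∪ {x₁,x₄,x₆}
  {x₁,x₃,x₄,x₅,x₆}  = {x₁,x₃,x₅,x₆} ∪ {x₁,x₄,x₆}
  [24 total]
Pass 3: +12 →
  {x₂}  = ᶜ of {x₁,x₃,x₄,x₅,x₆}
  {x₃}  = ᶜ of {x₁,x₂,x₄,x₅,x₆}
  {x₄}  = ᶜ of {x₁,x₂,x₃,x₅,x₆}
  {x₆}  = ᶜ of {x₁,x₂,x₃,x₄,x₅}
  {x₂,x₅}  = ᶜ of {x₁,x₃,x₄,x₆}
  {x₃,x₅}  = ᶜ of {x₁,x₂,x₄,x₆}
  {x₄,x₆}  = ᶜ of {x₁,x₂,x₃,x₅}
  {x₅,x₆}  = ᶜ of {x₁,x₂,x₃,x₄}
  {x₁,x₂,x₄}  = {x₁,x₄} ∪ {x₂,x₄}
  {x₁,x₃,x₆}  = {x₁,x₆} ∪ {x₁,x₃}
  {x₁,x₂,x₅,x₆}  = {x₁,x₆} ∪ {x₂,x₅,x₆}
  {x₁,x₂,x₃,x₄,x₆}  = {x₁,x₆} ∪ {x₁,x₂,x₃,x₄}
  [36 total]
Pass 4 (23 new):
  {x₅}  = ᶜ of {x₁,x₂,x₃,x₄,x₆}
  {x₁,x₂}  = {x₁} ∪ {x₂}
  {x₂,x₃}  = {x₂} ∪ {x₃}
  {x₂,x₆}  = {x₂} ∪ {x₆}
  {x₃,x₄}  = ᶜ of {x₁,x₂,x₅,x₆}
  {x₃,x₆}  = {x₆} ∪ {x₃}
  {x₁,x₂,x₃}  = {x₂} ∪ {x₁,x₃}
  {x₁,x₂,x₅}  = {x₂,x₅} ∪ {x₁}
  {x₁,x₂,x₆}  = {x₁,x₆} ∪ {x₂}
  {x₁,x₃,x₅}  = {x₁} ∪ {x₃,x₅}
  {x₁,x₅,x₆}  = {x₅,x₆} ∪ {x₁}
  {x₂,x₃,x₄}  = {x₃} ∪ {x₂,x₄}
  {x₂,x₄,x₅}  = ᶜ of {x₁,x₃,x₆}
  {x₂,x₄,x₆}  = {x₂} ∪ {x₄,x₆}
  {x₃,x₄,x₅}  = {x₄} ∪ {x₃,x₅}
  {x₃,x₄,x₆}  = {x₃} ∪ {x₄,x₆}
  {x₃,x₅,x₆}  = ᶜ of {x₁,x₂,x₄}
  {x₄,x₅,x₆}  = {x₅,x₆} ∪ {x₄}
  {x₁,x₂,x₃,x₆}  = {x₁,x₃,x₆} ∪ {x₂}
  {x₁,x₂,x₄,x₅}  = {x₂,x₅} ∪ {x₁,x₂,x₄}
  {x₁,x₃,x₄,x₅}  = {x₁,x₃,x₄} ∪ {x₃,x₅}
  {x₁,x₄,x₅,x₆}  = {x₅,x₆} ∪ {x₁,x₄,x₆}
  {x₃,x₄,x₅,x₆}  = {x₃,x₅} ∪ {x₄,x₆}
  [59 total]
Pass 5: 5 new —
  {x₁,x₅}  = {x₅} ∪ {x₁}
  {x₄,x₅}  = ᶜ of {x₁,x₂,x₃,x₆}
  {x₁,x₄,x₅}  = {x₁,x₄} ∪ {x₅}
  {x₂,x₃,x₆}  = {x₂} ∪ {x₃,x₆}
  {x₂,x₃,x₄,x₆}  = {x₂,x₄,x₆} ∪ {x₃,x₄}
  [64 total]
Pass 6: already closed under ᶜ and ∪.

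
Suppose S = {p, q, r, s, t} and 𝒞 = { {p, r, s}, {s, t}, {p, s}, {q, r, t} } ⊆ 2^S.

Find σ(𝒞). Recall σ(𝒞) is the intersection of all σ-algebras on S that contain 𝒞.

|σ(𝒞)| = 32.  σ(𝒞) = { {}, {p}, {q}, {r}, {s}, {t}, {p, q}, {p, r}, {p, s}, {p, t}, {q, r}, {q, s}, {q, t}, {r, s}, {r, t}, {s, t}, {p, q, r}, {p, q, s}, {p, q, t}, {p, r, s}, {p, r, t}, {p, s, t}, {q, r, s}, {q, r, t}, {q, s, t}, {r, s, t}, {p, q, r, s}, {p, q, r, t}, {p, q, s, t}, {p, r, s, t}, {q, r, s, t}, S }

Check:
Seed the family with 𝒞 together with ∅ and S: { {}, {p, s}, {s, t}, {p, r, s}, {q, r, t}, S }.
Iteration 1 (5 new):
  {q, t}  = ᶜ of {p, r, s}
  {p, q, r}  = ᶜ of {s, t}
  {p, s, t}  = {s, t} ∪ {p, s}
  {p, r, s, t}  = {s, t} ∪ {p, r, s}
  {q, r, s, t}  = {s, t} ∪ {q, r, t}
  [11 total]
Iteration 2 adds 7:
  {p}  = ᶜ of {q, r, s, t}
  {q}  = ᶜ of {p, r, s, t}
  {q, r}  = ᶜ of {p, s, t}
  {q, s, t}  = {q, t} ∪ {s, t}
  {p, q, r, s}  = {p, q, r} ∪ {p, r, s}
  {p, q, r, t}  = {q, t} ∪ {p, q, r}
  {p, q, s, t}  = {p, s, t} ∪ {q, t}
  [18 total]
Iteration 3. New:
  {r}  = ᶜ of {p, q, s, t}
  {s}  = ᶜ of {p, q, r, t}
  {t}  = ᶜ of {p, q, r, s}
  {p, q}  = {q} ∪ {p}
  {p, r}  = ᶜ of {q, s, t}
  {p, q, s}  = {p, s} ∪ {q}
  {p, q, t}  = {q, t} ∪ {p}
  [25 total]
Iteration 4 (7 new):
  {p, t}  = {t} ∪ {p}
  {q, s}  = {q} ∪ {s}
  {r, s}  = ᶜ of {p, q, t}
  {r, t}  = ᶜ of {p, q, s}
  {p, r, t}  = {t} ∪ {p, r}
  {q, r, s}  = {q, r} ∪ {s}
  {r, s, t}  = ᶜ of {p, q}
  [32 total]
After Iteration 5 the family is unchanged; done.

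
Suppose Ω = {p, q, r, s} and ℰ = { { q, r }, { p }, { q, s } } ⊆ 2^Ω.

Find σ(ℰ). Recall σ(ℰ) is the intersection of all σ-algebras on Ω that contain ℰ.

σ(ℰ) (16 sets): { {}, { p }, { q }, { r }, { s }, { p, q }, { p, r }, { p, s }, { q, r }, { q, s }, { r, s }, { p, q, r }, { p, q, s }, { p, r, s }, { q, r, s }, Ω }

Working:
Start: ℰ ∪ {∅, Ω} = { {}, { p }, { q, r }, { q, s }, Ω }.
Round 1: +5 →
  { p, r }  = Ω∖{ q, s }
  { p, s }  = Ω∖{ q, r }
  { p, q, r }  = { q, r } ∪ { p }
  { p, q, s }  = { q, s } ∪ { p }
  { q, r, s }  = Ω∖{ p }
  (now 10)
Round 2: 3 new —
  { r }  = Ω∖{ p, q, s }
  { s }  = Ω∖{ p, q, r }
  { p, r, s }  = { p, s } ∪ { p, r }
  (now 13)
Round 3 adds 2:
  { q }  = Ω∖{ p, r, s }
  { r, s }  = { r } ∪ { s }
  (now 15)
Round 4 (1 new):
  { p, q }  = Ω∖{ r, s }
  (now 16)
Round 5 adds nothing — fixpoint reached.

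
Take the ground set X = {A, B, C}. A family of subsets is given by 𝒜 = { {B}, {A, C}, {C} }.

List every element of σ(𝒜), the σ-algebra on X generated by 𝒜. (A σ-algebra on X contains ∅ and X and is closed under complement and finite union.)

σ(𝒜) (8 sets): { {}, {A}, {B}, {C}, {A, B}, {A, C}, {B, C}, X }

Derivation:
Initial family (5 sets): { {}, {B}, {C}, {A, C}, X }.
Pass 1 (2 new):
  {A, B}  = ᶜ of {C}
  {B, C}  = {C} ∪ {B}
  — 7 sets.
Pass 2: 1 new —
  {A}  = ᶜ of {B, C}
  — 8 sets.
Pass 3: already closed under ᶜ and ∪.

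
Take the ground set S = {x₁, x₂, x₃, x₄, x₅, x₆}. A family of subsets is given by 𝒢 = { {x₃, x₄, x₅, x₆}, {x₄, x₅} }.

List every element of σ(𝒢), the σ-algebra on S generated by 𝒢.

σ(𝒢) = { {}, {x₁, x₂}, {x₃, x₆}, {x₄, x₅}, {x₁, x₂, x₃, x₆}, {x₁, x₂, x₄, x₅}, {x₃, x₄, x₅, x₆}, S }

Trace:
Begin from { {}, {x₄, x₅}, {x₃, x₄, x₅, x₆}, S } (that is, 𝒢 plus ∅ and S).
Step 1 adds 2:
  {x₁, x₂}  = complement {x₃, x₄, x₅, x₆}
  {x₁, x₂, x₃, x₆}  = complement {x₄, x₅}
  (now 6)
Step 2 (1 new):
  {x₁, x₂, x₄, x₅}  = {x₄, x₅} ∪ {x₁, x₂}
  (now 7)
Step 3 adds 1:
  {x₃, x₆}  = complement {x₁, x₂, x₄, x₅}
  (now 8)
Step 4 adds nothing — fixpoint reached.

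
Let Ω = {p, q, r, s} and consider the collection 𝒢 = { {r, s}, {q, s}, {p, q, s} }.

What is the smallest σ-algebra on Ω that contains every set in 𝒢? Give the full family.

Begin from { {}, {q, s}, {r, s}, {p, q, s}, Ω } (that is, 𝒢 plus ∅ and Ω).
Round 1. New:
  {r}  = ᶜ of {p, q, s}
  {p, q}  = ᶜ of {r, s}
  {p, r}  = ᶜ of {q, s}
  {q, r, s}  = {r, s} ∪ {q, s}
Round 2 adds 3:
  {p}  = ᶜ of {q, r, s}
  {p, q, r}  = {p, q} ∪ {r}
  {p, r, s}  = {r, s} ∪ {p, r}
Round 3 (2 new):
  {q}  = ᶜ of {p, r, s}
  {s}  = ᶜ of {p, q, r}
Round 4: 2 new —
  {p, s}  = {s} ∪ {p}
  {q, r}  = {r} ∪ {q}
Round 5: closed — nothing new.

|σ(𝒢)| = 16.  σ(𝒢) = { {}, {p}, {q}, {r}, {s}, {p, q}, {p, r}, {p, s}, {q, r}, {q, s}, {r, s}, {p, q, r}, {p, q, s}, {p, r, s}, {q, r, s}, Ω }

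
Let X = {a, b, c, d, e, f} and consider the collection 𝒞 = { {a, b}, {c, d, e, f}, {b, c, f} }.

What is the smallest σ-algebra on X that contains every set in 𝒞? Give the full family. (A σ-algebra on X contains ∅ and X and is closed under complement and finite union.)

|σ(𝒞)| = 16.  σ(𝒞) = { {}, {a}, {b}, {a, b}, {c, f}, {d, e}, {a, c, f}, {a, d, e}, {b, c, f}, {b, d, e}, {a, b, c, f}, {a, b, d, e}, {c, d, e, f}, {a, c, d, e, f}, {b, c, d, e, f}, X }

Trace:
Start: 𝒞 ∪ {∅, X} = { {}, {a, b}, {b, c, f}, {c, d, e, f}, X }.
Iteration 1. New:
  {a, d, e}  = complement {b, c, f}
  {a, b, c, f}  = {a, b} ∪ {b, c, f}
  {b, c, d, e, f}  = {c, d, e, f} ∪ {b, c, f}
  (now 8)
Iteration 2. New:
  {a}  = complement {b, c, d, e, f}
  {d, e}  = complement {a, b, c, f}
  {a, b, d, e}  = {a, d, e} ∪ {a, b}
  {a, c, d, e, f}  = {a, d, e} ∪ {c, d, e, f}
  (now 12)
Iteration 3: 2 new —
  {b}  = complement {a, c, d, e, f}
  {c, f}  = complement {a, b, d, e}
  (now 14)
Iteration 4: +2 →
  {a, c, f}  = {c, f} ∪ {a}
  {b, d, e}  = {d, e} ∪ {b}
  (now 16)
Iteration 5 adds nothing — fixpoint reached.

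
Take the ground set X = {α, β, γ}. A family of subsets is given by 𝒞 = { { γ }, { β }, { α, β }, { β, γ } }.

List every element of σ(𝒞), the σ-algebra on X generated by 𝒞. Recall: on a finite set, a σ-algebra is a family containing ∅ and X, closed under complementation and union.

Initial family (6 sets): { {}, { β }, { γ }, { α, β }, { β, γ }, X }.
Step 1. New:
  { α }  = { β, γ }ᶜ
  { α, γ }  = { β }ᶜ
Step 2: already closed under ᶜ and ∪.

|σ(𝒞)| = 8.  σ(𝒞) = { {}, { α }, { β }, { γ }, { α, β }, { α, γ }, { β, γ }, X }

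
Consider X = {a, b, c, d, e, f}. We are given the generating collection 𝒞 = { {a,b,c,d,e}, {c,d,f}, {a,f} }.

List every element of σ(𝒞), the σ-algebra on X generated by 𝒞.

σ(𝒞) = { ∅, {a}, {f}, {a,f}, {b,e}, {c,d}, {a,b,e}, {a,c,d}, {b,e,f}, {c,d,f}, {a,b,e,f}, {a,c,d,f}, {b,c,d,e}, {a,b,c,d,e}, {b,c,d,e,f}, X }

Trace:
Begin from { ∅, {a,f}, {c,d,f}, {a,b,c,d,e}, X } (that is, 𝒞 plus ∅ and X).
Iteration 1 adds 4:
  {f}  = {a,b,c,d,e}ᶜ
  {a,b,e}  = {c,d,f}ᶜ
  {a,c,d,f}  = {a,f} ∪ {c,d,f}
  {b,c,d,e}  = {a,f}ᶜ
  — 9 sets.
Iteration 2. New:
  {b,e}  = {a,c,d,f}ᶜ
  {a,b,e,f}  = {a,f} ∪ {a,b,e}
  {b,c,d,e,f}  = {b,c,d,e} ∪ {f}
  — 12 sets.
Iteration 3: +3 →
  {a}  = {b,c,d,e,f}ᶜ
  {c,d}  = {a,b,e,f}ᶜ
  {b,e,f}  = {b,e} ∪ {f}
  — 15 sets.
Iteration 4: 1 new —
  {a,c,d}  = {b,e,f}ᶜ
  — 16 sets.
Iteration 5 adds nothing — fixpoint reached.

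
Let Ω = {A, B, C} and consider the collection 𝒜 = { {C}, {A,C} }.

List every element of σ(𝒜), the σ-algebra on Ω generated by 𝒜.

Initial family (4 sets): { {}, {C}, {A,C}, Ω }.
Round 1: 2 new —
  {B}  = ᶜ of {A,C}
  {A,B}  = ᶜ of {C}
  |family| = 6
Round 2: +1 →
  {B,C}  = {C} ∪ {B}
  |family| = 7
Round 3: 1 new —
  {A}  = ᶜ of {B,C}
  |family| = 8
Round 4: stable.

|σ(𝒜)| = 8.  σ(𝒜) = { {}, {A}, {B}, {C}, {A,B}, {A,C}, {B,C}, Ω }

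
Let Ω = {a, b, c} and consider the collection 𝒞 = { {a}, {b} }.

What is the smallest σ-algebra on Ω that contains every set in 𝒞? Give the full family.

Start: 𝒞 ∪ {∅, Ω} = { ∅, {a}, {b}, Ω }.
Pass 1 (3 new):
  {a, b}  = {a} ∪ {b}
  {a, c}  = {b}ᶜ
  {b, c}  = {a}ᶜ
Pass 2 (1 new):
  {c}  = {a, b}ᶜ
Pass 3: stable.

σ(𝒞) = { ∅, {a}, {b}, {c}, {a, b}, {a, c}, {b, c}, Ω }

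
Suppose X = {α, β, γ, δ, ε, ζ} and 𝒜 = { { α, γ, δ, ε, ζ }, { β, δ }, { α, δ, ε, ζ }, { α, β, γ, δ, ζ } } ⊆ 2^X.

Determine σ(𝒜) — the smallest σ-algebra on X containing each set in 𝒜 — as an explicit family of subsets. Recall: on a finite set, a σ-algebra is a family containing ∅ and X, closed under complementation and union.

Begin from { ∅, { β, δ }, { α, δ, ε, ζ }, { α, β, γ, δ, ζ }, { α, γ, δ, ε, ζ }, X } (that is, 𝒜 plus ∅ and X).
Iteration 1: 5 new —
  { β }  = ᶜ of { α, γ, δ, ε, ζ }
  { ε }  = ᶜ of { α, β, γ, δ, ζ }
  { β, γ }  = ᶜ of { α, δ, ε, ζ }
  { α, γ, ε, ζ }  = ᶜ of { β, δ }
  { α, β, δ, ε, ζ }  = { α, δ, ε, ζ } ∪ { β, δ }
  |family| = 11
Iteration 2 adds 6:
  { γ }  = ᶜ of { α, β, δ, ε, ζ }
  { β, ε }  = { β } ∪ { ε }
  { β, γ, δ }  = { β, γ } ∪ { β, δ }
  { β, γ, ε }  = { ε } ∪ { β, γ }
  { β, δ, ε }  = { ε } ∪ { β, δ }
  { α, β, γ, ε, ζ }  = { α, γ, ε, ζ } ∪ { β }
  |family| = 17
Iteration 3 (7 new):
  { δ }  = ᶜ of { α, β, γ, ε, ζ }
  { γ, ε }  = { γ } ∪ { ε }
  { α, γ, ζ }  = ᶜ of { β, δ, ε }
  { α, δ, ζ }  = ᶜ of { β, γ, ε }
  { α, ε, ζ }  = ᶜ of { β, γ, δ }
  { α, γ, δ, ζ }  = ᶜ of { β, ε }
  { β, γ, δ, ε }  = { γ } ∪ { β, δ, ε }
  |family| = 24
Iteration 4 (7 new):
  { α, ζ }  = ᶜ of { β, γ, δ, ε }
  { γ, δ }  = { γ } ∪ { δ }
  { δ, ε }  = { ε } ∪ { δ }
  { γ, δ, ε }  = { δ } ∪ { γ, ε }
  { α, β, γ, ζ }  = { α, γ, ζ } ∪ { β }
  { α, β, δ, ζ }  = ᶜ of { γ, ε }
  { α, β, ε, ζ }  = { β, ε } ∪ { α, ε, ζ }
  |family| = 31
Iteration 5: +1 →
  { α, β, ζ }  = ᶜ of { γ, δ, ε }
  |family| = 32
Iteration 6 adds nothing — fixpoint reached.

σ(𝒜) = { ∅, { β }, { γ }, { δ }, { ε }, { α, ζ }, { β, γ }, { β, δ }, { β, ε }, { γ, δ }, { γ, ε }, { δ, ε }, { α, β, ζ }, { α, γ, ζ }, { α, δ, ζ }, { α, ε, ζ }, { β, γ, δ }, { β, γ, ε }, { β, δ, ε }, { γ, δ, ε }, { α, β, γ, ζ }, { α, β, δ, ζ }, { α, β, ε, ζ }, { α, γ, δ, ζ }, { α, γ, ε, ζ }, { α, δ, ε, ζ }, { β, γ, δ, ε }, { α, β, γ, δ, ζ }, { α, β, γ, ε, ζ }, { α, β, δ, ε, ζ }, { α, γ, δ, ε, ζ }, X }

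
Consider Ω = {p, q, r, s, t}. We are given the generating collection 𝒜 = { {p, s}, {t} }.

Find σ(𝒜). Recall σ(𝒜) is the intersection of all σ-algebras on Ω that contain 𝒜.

Seed the family with 𝒜 together with ∅ and Ω: { {}, {t}, {p, s}, Ω }.
Round 1 adds 3:
  {p, s, t}  = {t} ∪ {p, s}
  {q, r, t}  = complement {p, s}
  {p, q, r, s}  = complement {t}
Round 2 (1 new):
  {q, r}  = complement {p, s, t}
Round 3: no new sets; the family is a σ-algebra.

Hence σ(𝒜) has 8 members: { {}, {t}, {p, s}, {q, r}, {p, s, t}, {q, r, t}, {p, q, r, s}, Ω }.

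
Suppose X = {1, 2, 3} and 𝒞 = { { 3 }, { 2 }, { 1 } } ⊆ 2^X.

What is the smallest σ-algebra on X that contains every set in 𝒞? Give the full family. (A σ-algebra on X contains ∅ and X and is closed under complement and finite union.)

Answer: σ(𝒞) = { {  }, { 1 }, { 2 }, { 3 }, { 1, 2 }, { 1, 3 }, { 2, 3 }, X }

Working:
Start: 𝒞 ∪ {∅, X} = { {  }, { 1 }, { 2 }, { 3 }, X }.
Pass 1: 3 new —
  { 1, 2 }  = X∖{ 3 }
  { 1, 3 }  = X∖{ 2 }
  { 2, 3 }  = X∖{ 1 }
  |family| = 8
Pass 2: no new sets; the family is a σ-algebra.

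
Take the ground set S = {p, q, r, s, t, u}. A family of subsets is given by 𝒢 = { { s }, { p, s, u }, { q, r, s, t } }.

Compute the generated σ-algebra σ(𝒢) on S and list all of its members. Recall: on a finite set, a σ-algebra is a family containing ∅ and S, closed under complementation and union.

Take S₀ = 𝒢 ∪ {∅, S} = { {}, { s }, { p, s, u }, { q, r, s, t }, S }.
Round 1 (3 new):
  { p, u }  = { q, r, s, t }ᶜ
  { q, r, t }  = { p, s, u }ᶜ
  { p, q, r, t, u }  = { s }ᶜ
  |family| = 8
Round 2: stable.

σ(𝒢) = { {}, { s }, { p, u }, { p, s, u }, { q, r, t }, { q, r, s, t }, { p, q, r, t, u }, S }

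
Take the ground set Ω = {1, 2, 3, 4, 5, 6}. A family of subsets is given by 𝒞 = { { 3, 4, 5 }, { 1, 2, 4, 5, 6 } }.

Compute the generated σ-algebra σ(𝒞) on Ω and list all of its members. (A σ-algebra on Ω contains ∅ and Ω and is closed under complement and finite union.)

σ(𝒞) (8 sets): { ∅, { 3 }, { 4, 5 }, { 1, 2, 6 }, { 3, 4, 5 }, { 1, 2, 3, 6 }, { 1, 2, 4, 5, 6 }, Ω }

Check:
Start: 𝒞 ∪ {∅, Ω} = { ∅, { 3, 4, 5 }, { 1, 2, 4, 5, 6 }, Ω }.
Step 1: 2 new —
  { 3 }  = { 1, 2, 4, 5, 6 }ᶜ
  { 1, 2, 6 }  = { 3, 4, 5 }ᶜ
  — 6 sets.
Step 2: 1 new —
  { 1, 2, 3, 6 }  = { 3 } ∪ { 1, 2, 6 }
  — 7 sets.
Step 3: 1 new —
  { 4, 5 }  = { 1, 2, 3, 6 }ᶜ
  — 8 sets.
After Step 4 the family is unchanged; done.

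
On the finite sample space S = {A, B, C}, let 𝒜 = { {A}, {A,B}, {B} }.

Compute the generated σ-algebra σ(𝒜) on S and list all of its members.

Answer: σ(𝒜) = { ∅, {A}, {B}, {C}, {A,B}, {A,C}, {B,C}, S }

Derivation:
Begin from { ∅, {A}, {B}, {A,B}, S } (that is, 𝒜 plus ∅ and S).
Round 1. New:
  {C}  = S∖{A,B}
  {A,C}  = S∖{B}
  {B,C}  = S∖{A}
  |family| = 8
Round 2: stable.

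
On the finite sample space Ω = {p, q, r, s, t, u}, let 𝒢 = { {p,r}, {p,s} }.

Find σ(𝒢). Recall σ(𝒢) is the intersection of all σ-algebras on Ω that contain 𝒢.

Seed the family with 𝒢 together with ∅ and Ω: { {}, {p,r}, {p,s}, Ω }.
Round 1 (3 new):
  {p,r,s}  = {p,r} ∪ {p,s}
  {q,r,t,u}  = Ω∖{p,s}
  {q,s,t,u}  = Ω∖{p,r}
  (now 7)
Round 2 adds 4:
  {q,t,u}  = Ω∖{p,r,s}
  {p,q,r,t,u}  = {p,r} ∪ {q,r,t,u}
  {p,q,s,t,u}  = {q,s,t,u} ∪ {p,s}
  {q,r,s,t,u}  = {q,s,t,u} ∪ {q,r,t,u}
  (now 11)
Round 3 (3 new):
  {p}  = Ω∖{q,r,s,t,u}
  {r}  = Ω∖{p,q,s,t,u}
  {s}  = Ω∖{p,q,r,t,u}
  (now 14)
Round 4 (2 new):
  {r,s}  = {r} ∪ {s}
  {p,q,t,u}  = {p} ∪ {q,t,u}
  (now 16)
Round 5: stable.

Therefore σ(𝒢) = { {}, {p}, {r}, {s}, {p,r}, {p,s}, {r,s}, {p,r,s}, {q,t,u}, {p,q,t,u}, {q,r,t,u}, {q,s,t,u}, {p,q,r,t,u}, {p,q,s,t,u}, {q,r,s,t,u}, Ω } (|σ(𝒢)| = 16).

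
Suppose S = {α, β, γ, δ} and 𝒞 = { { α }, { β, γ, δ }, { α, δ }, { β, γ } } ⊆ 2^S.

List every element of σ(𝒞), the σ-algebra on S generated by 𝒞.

Begin from { {  }, { α }, { α, δ }, { β, γ }, { β, γ, δ }, S } (that is, 𝒞 plus ∅ and S).
Pass 1: 1 new —
  { α, β, γ }  = { β, γ } ∪ { α }
Pass 2 adds 1:
  { δ }  = complement { α, β, γ }
After Pass 3 the family is unchanged; done.

|σ(𝒞)| = 8.  σ(𝒞) = { {  }, { α }, { δ }, { α, δ }, { β, γ }, { α, β, γ }, { β, γ, δ }, S }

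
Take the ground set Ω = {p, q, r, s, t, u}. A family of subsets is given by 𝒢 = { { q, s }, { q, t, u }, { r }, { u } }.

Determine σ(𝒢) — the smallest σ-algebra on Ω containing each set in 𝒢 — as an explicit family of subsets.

Seed the family with 𝒢 together with ∅ and Ω: { {}, { r }, { u }, { q, s }, { q, t, u }, Ω }.
Pass 1 adds 9:
  { r, u }  = { r } ∪ { u }
  { p, r, s }  = { q, t, u }ᶜ
  { q, r, s }  = { r } ∪ { q, s }
  { q, s, u }  = { q, s } ∪ { u }
  { p, r, t, u }  = { q, s }ᶜ
  { q, r, t, u }  = { r } ∪ { q, t, u }
  { q, s, t, u }  = { q, t, u } ∪ { q, s }
  { p, q, r, s, t }  = { u }ᶜ
  { p, q, s, t, u }  = { r }ᶜ
  — 15 sets.
Pass 2: +12 →
  { p, r }  = { q, s, t, u }ᶜ
  { p, s }  = { q, r, t, u }ᶜ
  { p, r, t }  = { q, s, u }ᶜ
  { p, t, u }  = { q, r, s }ᶜ
  { p, q, r, s }  = { q, r, s } ∪ { p, r, s }
  { p, q, s, t }  = { r, u }ᶜ
  { p, r, s, u }  = { u } ∪ { p, r, s }
  { q, r, s, u }  = { q, s, u } ∪ { q, r, s }
  { p, q, r, s, u }  = { q, s, u } ∪ { p, r, s }
  { p, q, r, t, u }  = { p, r, t, u } ∪ { q, t, u }
  { p, r, s, t, u }  = { p, r, t, u } ∪ { p, r, s }
  { q, r, s, t, u }  = { q, s, u } ∪ { q, r, t, u }
  — 27 sets.
Pass 3 adds 14:
  { p }  = { q, r, s, t, u }ᶜ
  { q }  = { p, r, s, t, u }ᶜ
  { s }  = { p, q, r, t, u }ᶜ
  { t }  = { p, q, r, s, u }ᶜ
  { p, t }  = { q, r, s, u }ᶜ
  { q, t }  = { p, r, s, u }ᶜ
  { t, u }  = { p, q, r, s }ᶜ
  { p, q, s }  = { p, s } ∪ { q, s }
  { p, r, u }  = { p, r } ∪ { u }
  { p, s, u }  = { p, s } ∪ { u }
  { p, q, s, u }  = { q, s, u } ∪ { p, s }
  { p, q, t, u }  = { p, t, u } ∪ { q, t, u }
  { p, r, s, t }  = { p, r, t } ∪ { p, r, s }
  { p, s, t, u }  = { p, s } ∪ { p, t, u }
  — 41 sets.
Pass 4 adds 20:
  { p, q }  = { q } ∪ { p }
  { p, u }  = { p } ∪ { u }
  { q, r }  = { p, s, t, u }ᶜ
  { q, u }  = { p, r, s, t }ᶜ
  { r, s }  = { p, q, t, u }ᶜ
  { r, t }  = { p, q, s, u }ᶜ
  { s, t }  = { s } ∪ { t }
  { s, u }  = { s } ∪ { u }
  { p, q, r }  = { q } ∪ { p, r }
  { p, q, t }  = { q } ∪ { p, t }
  { p, s, t }  = { s } ∪ { p, t }
  { q, r, t }  = { p, s, u }ᶜ
  { q, r, u }  = { q } ∪ { r, u }
  { q, s, t }  = { p, r, u }ᶜ
  { r, s, u }  = { r, u } ∪ { s }
  { r, t, u }  = { p, q, s }ᶜ
  { s, t, u }  = { s } ∪ { t, u }
  { p, q, r, t }  = { p, r, t } ∪ { q }
  { p, q, r, u }  = { p, r, u } ∪ { q }
  { q, r, s, t }  = { q, t } ∪ { q, r, s }
  — 61 sets.
Pass 5: 3 new —
  { p, q, u }  = { p, u } ∪ { q }
  { r, s, t }  = { r, s } ∪ { s, t }
  { r, s, t, u }  = { p, q }ᶜ
  — 64 sets.
Pass 6: stable.

|σ(𝒢)| = 64.  σ(𝒢) = { {}, { p }, { q }, { r }, { s }, { t }, { u }, { p, q }, { p, r }, { p, s }, { p, t }, { p, u }, { q, r }, { q, s }, { q, t }, { q, u }, { r, s }, { r, t }, { r, u }, { s, t }, { s, u }, { t, u }, { p, q, r }, { p, q, s }, { p, q, t }, { p, q, u }, { p, r, s }, { p, r, t }, { p, r, u }, { p, s, t }, { p, s, u }, { p, t, u }, { q, r, s }, { q, r, t }, { q, r, u }, { q, s, t }, { q, s, u }, { q, t, u }, { r, s, t }, { r, s, u }, { r, t, u }, { s, t, u }, { p, q, r, s }, { p, q, r, t }, { p, q, r, u }, { p, q, s, t }, { p, q, s, u }, { p, q, t, u }, { p, r, s, t }, { p, r, s, u }, { p, r, t, u }, { p, s, t, u }, { q, r, s, t }, { q, r, s, u }, { q, r, t, u }, { q, s, t, u }, { r, s, t, u }, { p, q, r, s, t }, { p, q, r, s, u }, { p, q, r, t, u }, { p, q, s, t, u }, { p, r, s, t, u }, { q, r, s, t, u }, Ω }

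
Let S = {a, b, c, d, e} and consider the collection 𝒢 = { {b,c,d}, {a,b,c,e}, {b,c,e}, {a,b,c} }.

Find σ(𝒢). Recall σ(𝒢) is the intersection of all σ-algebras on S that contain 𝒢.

Initial family (6 sets): { ∅, {a,b,c}, {b,c,d}, {b,c,e}, {a,b,c,e}, S }.
Step 1 adds 6:
  {d}  = S∖{a,b,c,e}
  {a,d}  = S∖{b,c,e}
  {a,e}  = S∖{b,c,d}
  {d,e}  = S∖{a,b,c}
  {a,b,c,d}  = {b,c,d} ∪ {a,b,c}
  {b,c,d,e}  = {b,c,e} ∪ {b,c,d}
  [12 total]
Step 2 adds 3:
  {a}  = S∖{b,c,d,e}
  {e}  = S∖{a,b,c,d}
  {a,d,e}  = {d,e} ∪ {a,d}
  [15 total]
Step 3. New:
  {b,c}  = S∖{a,d,e}
  [16 total]
After Step 4 the family is unchanged; done.

Therefore σ(𝒢) = { ∅, {a}, {d}, {e}, {a,d}, {a,e}, {b,c}, {d,e}, {a,b,c}, {a,d,e}, {b,c,d}, {b,c,e}, {a,b,c,d}, {a,b,c,e}, {b,c,d,e}, S } (|σ(𝒢)| = 16).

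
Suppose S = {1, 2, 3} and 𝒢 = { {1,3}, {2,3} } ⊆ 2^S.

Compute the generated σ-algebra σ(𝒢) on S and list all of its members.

Start: 𝒢 ∪ {∅, S} = { ∅, {1,3}, {2,3}, S }.
Round 1: 2 new —
  {1}  = {2,3}ᶜ
  {2}  = {1,3}ᶜ
  |family| = 6
Round 2: +1 →
  {1,2}  = {2} ∪ {1}
  |family| = 7
Round 3: +1 →
  {3}  = {1,2}ᶜ
  |family| = 8
Round 4: stable.

Hence σ(𝒢) has 8 members: { ∅, {1}, {2}, {3}, {1,2}, {1,3}, {2,3}, S }.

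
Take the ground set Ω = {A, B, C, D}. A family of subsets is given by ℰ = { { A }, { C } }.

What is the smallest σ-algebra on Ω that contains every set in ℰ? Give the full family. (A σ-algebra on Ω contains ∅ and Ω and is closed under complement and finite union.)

Answer: σ(ℰ) = { {  }, { A }, { C }, { A, C }, { B, D }, { A, B, D }, { B, C, D }, Ω }

Working:
Take S₀ = ℰ ∪ {∅, Ω} = { {  }, { A }, { C }, Ω }.
Iteration 1 adds 3:
  { A, C }  = { C } ∪ { A }
  { A, B, D }  = complement { C }
  { B, C, D }  = complement { A }
  |family| = 7
Iteration 2: +1 →
  { B, D }  = complement { A, C }
  |family| = 8
Iteration 3: stable.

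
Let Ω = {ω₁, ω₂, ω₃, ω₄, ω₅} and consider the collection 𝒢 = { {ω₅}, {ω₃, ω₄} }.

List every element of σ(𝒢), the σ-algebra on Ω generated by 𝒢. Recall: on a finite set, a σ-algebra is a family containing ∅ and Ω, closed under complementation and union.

Answer: σ(𝒢) = { {}, {ω₅}, {ω₁, ω₂}, {ω₃, ω₄}, {ω₁, ω₂, ω₅}, {ω₃, ω₄, ω₅}, {ω₁, ω₂, ω₃, ω₄}, Ω }

Working:
Begin from { {}, {ω₅}, {ω₃, ω₄}, Ω } (that is, 𝒢 plus ∅ and Ω).
Round 1: +3 →
  {ω₁, ω₂, ω₅}  = {ω₃, ω₄}ᶜ
  {ω₃, ω₄, ω₅}  = {ω₃, ω₄} ∪ {ω₅}
  {ω₁, ω₂, ω₃, ω₄}  = {ω₅}ᶜ
  |family| = 7
Round 2. New:
  {ω₁, ω₂}  = {ω₃, ω₄, ω₅}ᶜ
  |family| = 8
Round 3: closed — nothing new.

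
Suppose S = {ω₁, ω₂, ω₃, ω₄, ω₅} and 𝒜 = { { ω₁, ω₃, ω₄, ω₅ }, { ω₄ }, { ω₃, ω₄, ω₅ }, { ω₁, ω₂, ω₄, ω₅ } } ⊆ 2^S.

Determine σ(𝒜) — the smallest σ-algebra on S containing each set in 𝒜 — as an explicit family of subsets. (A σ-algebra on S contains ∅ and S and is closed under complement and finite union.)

σ(𝒜) = { {  }, { ω₁ }, { ω₂ }, { ω₃ }, { ω₄ }, { ω₅ }, { ω₁, ω₂ }, { ω₁, ω₃ }, { ω₁, ω₄ }, { ω₁, ω₅ }, { ω₂, ω₃ }, { ω₂, ω₄ }, { ω₂, ω₅ }, { ω₃, ω₄ }, { ω₃, ω₅ }, { ω₄, ω₅ }, { ω₁, ω₂, ω₃ }, { ω₁, ω₂, ω₄ }, { ω₁, ω₂, ω₅ }, { ω₁, ω₃, ω₄ }, { ω₁, ω₃, ω₅ }, { ω₁, ω₄, ω₅ }, { ω₂, ω₃, ω₄ }, { ω₂, ω₃, ω₅ }, { ω₂, ω₄, ω₅ }, { ω₃, ω₄, ω₅ }, { ω₁, ω₂, ω₃, ω₄ }, { ω₁, ω₂, ω₃, ω₅ }, { ω₁, ω₂, ω₄, ω₅ }, { ω₁, ω₃, ω₄, ω₅ }, { ω₂, ω₃, ω₄, ω₅ }, S }

Check:
Take S₀ = 𝒜 ∪ {∅, S} = { {  }, { ω₄ }, { ω₃, ω₄, ω₅ }, { ω₁, ω₂, ω₄, ω₅ }, { ω₁, ω₃, ω₄, ω₅ }, S }.
Round 1. New:
  { ω₂ }  = complement { ω₁, ω₃, ω₄, ω₅ }
  { ω₃ }  = complement { ω₁, ω₂, ω₄, ω₅ }
  { ω₁, ω₂ }  = complement { ω₃, ω₄, ω₅ }
  { ω₁, ω₂, ω₃, ω₅ }  = complement { ω₄ }
  [10 total]
Round 2: +6 →
  { ω₂, ω₃ }  = { ω₂ } ∪ { ω₃ }
  { ω₂, ω₄ }  = { ω₂ } ∪ { ω₄ }
  { ω₃, ω₄ }  = { ω₃ } ∪ { ω₄ }
  { ω₁, ω₂, ω₃ }  = { ω₁, ω₂ } ∪ { ω₃ }
  { ω₁, ω₂, ω₄ }  = { ω₁, ω₂ } ∪ { ω₄ }
  { ω₂, ω₃, ω₄, ω₅ }  = { ω₃, ω₄, ω₅ } ∪ { ω₂ }
  [16 total]
Round 3. New:
  { ω₁ }  = complement { ω₂, ω₃, ω₄, ω₅ }
  { ω₃, ω₅ }  = complement { ω₁, ω₂, ω₄ }
  { ω₄, ω₅ }  = complement { ω₁, ω₂, ω₃ }
  { ω₁, ω₂, ω₅ }  = complement { ω₃, ω₄ }
  { ω₁, ω₃, ω₅ }  = complement { ω₂, ω₄ }
  { ω₁, ω₄, ω₅ }  = complement { ω₂, ω₃ }
  { ω₂, ω₃, ω₄ }  = { ω₃ } ∪ { ω₂, ω₄ }
  { ω₁, ω₂, ω₃, ω₄ }  = { ω₃ } ∪ { ω₁, ω₂, ω₄ }
  [24 total]
Round 4: 7 new —
  { ω₅ }  = complement { ω₁, ω₂, ω₃, ω₄ }
  { ω₁, ω₃ }  = { ω₃ } ∪ { ω₁ }
  { ω₁, ω₄ }  = { ω₄ } ∪ { ω₁ }
  { ω₁, ω₅ }  = complement { ω₂, ω₃, ω₄ }
  { ω₁, ω₃, ω₄ }  = { ω₃, ω₄ } ∪ { ω₁ }
  { ω₂, ω₃, ω₅ }  = { ω₂ } ∪ { ω₃, ω₅ }
  { ω₂, ω₄, ω₅ }  = { ω₂ } ∪ { ω₄, ω₅ }
  [31 total]
Round 5: 1 new —
  { ω₂, ω₅ }  = complement { ω₁, ω₃, ω₄ }
  [32 total]
Round 6: already closed under ᶜ and ∪.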